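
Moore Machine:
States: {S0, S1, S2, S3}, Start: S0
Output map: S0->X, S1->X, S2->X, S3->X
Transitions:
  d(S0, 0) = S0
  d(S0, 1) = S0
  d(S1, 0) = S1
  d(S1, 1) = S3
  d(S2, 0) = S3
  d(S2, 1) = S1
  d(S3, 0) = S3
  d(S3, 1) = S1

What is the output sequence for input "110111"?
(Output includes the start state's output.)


Start: S0 (output X)
  --1--> S0 (output X)
  --1--> S0 (output X)
  --0--> S0 (output X)
  --1--> S0 (output X)
  --1--> S0 (output X)
  --1--> S0 (output X)

"XXXXXXX"


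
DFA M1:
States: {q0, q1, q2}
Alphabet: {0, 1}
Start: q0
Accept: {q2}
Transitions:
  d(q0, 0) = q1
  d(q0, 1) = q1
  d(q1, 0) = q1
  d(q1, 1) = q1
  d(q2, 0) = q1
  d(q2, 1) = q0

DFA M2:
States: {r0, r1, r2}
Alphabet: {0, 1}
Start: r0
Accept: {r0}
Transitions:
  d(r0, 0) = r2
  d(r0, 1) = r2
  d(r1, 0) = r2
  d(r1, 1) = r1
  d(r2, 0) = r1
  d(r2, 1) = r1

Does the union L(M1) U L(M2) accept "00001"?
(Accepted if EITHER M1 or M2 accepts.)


M1: final=q1 accepted=False
M2: final=r1 accepted=False

No, union rejects (neither accepts)


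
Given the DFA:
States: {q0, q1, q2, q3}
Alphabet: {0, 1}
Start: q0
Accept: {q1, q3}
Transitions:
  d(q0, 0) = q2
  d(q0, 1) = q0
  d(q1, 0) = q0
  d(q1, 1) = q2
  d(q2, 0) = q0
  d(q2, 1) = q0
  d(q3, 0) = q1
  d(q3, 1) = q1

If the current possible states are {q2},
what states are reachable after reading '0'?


Apply transition on '0' from each current state:
  d(q2, 0) = q0

{q0}


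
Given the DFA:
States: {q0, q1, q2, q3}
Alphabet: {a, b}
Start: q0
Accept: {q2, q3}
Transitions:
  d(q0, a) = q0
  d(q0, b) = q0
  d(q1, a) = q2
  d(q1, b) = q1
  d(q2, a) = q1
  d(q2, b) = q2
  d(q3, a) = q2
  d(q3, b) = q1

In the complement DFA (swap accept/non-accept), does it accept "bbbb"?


Trace: q0 -> q0 -> q0 -> q0 -> q0
Final: q0
Original accept: {q2, q3}
Complement: q0 is not in original accept

Yes, complement accepts (original rejects)


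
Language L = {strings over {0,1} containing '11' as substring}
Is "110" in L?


'11' occurs at index 0

Yes, "110" is in L


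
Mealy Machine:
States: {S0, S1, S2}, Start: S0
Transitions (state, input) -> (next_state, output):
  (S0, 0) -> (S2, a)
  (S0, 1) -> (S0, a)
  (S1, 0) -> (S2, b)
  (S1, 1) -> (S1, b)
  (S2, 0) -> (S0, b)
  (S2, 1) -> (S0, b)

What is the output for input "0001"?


Step-by-step:
  (S0, 0) -> (S2, a)
  (S2, 0) -> (S0, b)
  (S0, 0) -> (S2, a)
  (S2, 1) -> (S0, b)

"abab"


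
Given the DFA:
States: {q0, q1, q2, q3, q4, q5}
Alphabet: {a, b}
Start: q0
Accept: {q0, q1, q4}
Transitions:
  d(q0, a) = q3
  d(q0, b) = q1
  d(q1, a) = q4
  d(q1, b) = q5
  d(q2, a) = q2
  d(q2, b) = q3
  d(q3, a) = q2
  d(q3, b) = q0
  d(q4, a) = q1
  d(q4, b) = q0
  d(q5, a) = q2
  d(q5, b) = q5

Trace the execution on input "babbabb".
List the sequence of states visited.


Input: babbabb
d(q0, b) = q1
d(q1, a) = q4
d(q4, b) = q0
d(q0, b) = q1
d(q1, a) = q4
d(q4, b) = q0
d(q0, b) = q1


q0 -> q1 -> q4 -> q0 -> q1 -> q4 -> q0 -> q1


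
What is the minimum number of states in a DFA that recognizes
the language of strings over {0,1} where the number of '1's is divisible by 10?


States track (count of '1') mod 10.
Need 10 states: one per remainder 0..9; accept = remainder 0.

10


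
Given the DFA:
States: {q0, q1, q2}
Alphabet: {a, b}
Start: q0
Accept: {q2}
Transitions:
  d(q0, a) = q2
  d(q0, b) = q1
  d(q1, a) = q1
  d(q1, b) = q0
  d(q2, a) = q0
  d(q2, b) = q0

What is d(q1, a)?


Looking up transition d(q1, a)

q1


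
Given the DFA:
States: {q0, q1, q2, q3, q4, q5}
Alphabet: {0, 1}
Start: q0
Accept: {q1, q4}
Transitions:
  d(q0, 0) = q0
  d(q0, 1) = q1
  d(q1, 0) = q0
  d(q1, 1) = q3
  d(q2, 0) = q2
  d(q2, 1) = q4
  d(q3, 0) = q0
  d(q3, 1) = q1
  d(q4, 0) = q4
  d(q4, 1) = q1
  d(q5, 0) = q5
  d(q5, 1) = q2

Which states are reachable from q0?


BFS from q0:
  layer 0: {q0}
  layer 1: {q1}
  layer 2: {q3}

{q0, q1, q3}


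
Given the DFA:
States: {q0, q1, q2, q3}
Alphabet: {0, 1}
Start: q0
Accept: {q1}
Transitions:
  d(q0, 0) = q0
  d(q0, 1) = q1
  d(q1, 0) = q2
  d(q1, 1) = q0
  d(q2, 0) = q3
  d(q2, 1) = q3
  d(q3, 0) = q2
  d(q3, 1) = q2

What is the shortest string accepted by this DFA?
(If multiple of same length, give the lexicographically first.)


BFS by string length (lex-first path to each state shown):
  len 0: q0<-""
  len 1: q0<-"0", q1<-"1"
Found accept state at length 1.

"1"


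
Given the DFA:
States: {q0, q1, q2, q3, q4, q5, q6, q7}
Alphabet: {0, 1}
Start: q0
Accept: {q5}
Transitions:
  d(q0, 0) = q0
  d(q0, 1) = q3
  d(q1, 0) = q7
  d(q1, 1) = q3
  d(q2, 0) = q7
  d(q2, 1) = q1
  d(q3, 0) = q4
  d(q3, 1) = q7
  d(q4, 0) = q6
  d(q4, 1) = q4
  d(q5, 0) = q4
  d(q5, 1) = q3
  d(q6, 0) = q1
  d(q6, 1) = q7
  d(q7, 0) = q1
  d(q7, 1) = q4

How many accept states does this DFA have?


Accept states listed: {q5}
Counting: q5(1)

1


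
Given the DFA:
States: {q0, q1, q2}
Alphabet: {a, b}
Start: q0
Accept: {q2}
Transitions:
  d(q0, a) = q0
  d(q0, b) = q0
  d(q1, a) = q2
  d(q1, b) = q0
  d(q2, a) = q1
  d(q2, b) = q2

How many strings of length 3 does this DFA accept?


Enumerating all length-3 strings:
  "aaa" -> q0 [reject]
  "aab" -> q0 [reject]
  "aba" -> q0 [reject]
  "abb" -> q0 [reject]
  "baa" -> q0 [reject]
  "bab" -> q0 [reject]
  "bba" -> q0 [reject]
  "bbb" -> q0 [reject]

0 out of 8


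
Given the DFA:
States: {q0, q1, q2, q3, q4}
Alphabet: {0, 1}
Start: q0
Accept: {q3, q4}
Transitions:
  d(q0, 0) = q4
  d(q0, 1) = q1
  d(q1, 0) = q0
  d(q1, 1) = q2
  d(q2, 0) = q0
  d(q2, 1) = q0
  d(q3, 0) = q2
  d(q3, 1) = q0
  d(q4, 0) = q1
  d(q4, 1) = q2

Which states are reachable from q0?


BFS from q0:
  layer 0: {q0}
  layer 1: {q1, q4}
  layer 2: {q2}

{q0, q1, q2, q4}


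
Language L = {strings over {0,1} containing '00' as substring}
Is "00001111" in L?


'00' occurs at index 0

Yes, "00001111" is in L


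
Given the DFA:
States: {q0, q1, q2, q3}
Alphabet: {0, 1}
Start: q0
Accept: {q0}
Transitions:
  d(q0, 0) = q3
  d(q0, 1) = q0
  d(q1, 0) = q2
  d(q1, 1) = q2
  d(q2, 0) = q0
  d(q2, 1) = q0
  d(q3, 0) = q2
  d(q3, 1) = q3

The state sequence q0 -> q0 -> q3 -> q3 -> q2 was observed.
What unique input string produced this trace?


Trace back each transition to find the symbol:
  q0 --[1]--> q0
  q0 --[0]--> q3
  q3 --[1]--> q3
  q3 --[0]--> q2

"1010"


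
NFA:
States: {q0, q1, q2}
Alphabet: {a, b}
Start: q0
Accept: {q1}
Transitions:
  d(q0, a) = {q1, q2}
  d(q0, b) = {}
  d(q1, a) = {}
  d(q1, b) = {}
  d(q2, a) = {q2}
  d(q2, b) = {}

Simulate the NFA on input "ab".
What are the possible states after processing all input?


Start: {q0}
  --a--> {q1, q2}
  --b--> {}

{} (empty set, no valid transitions)


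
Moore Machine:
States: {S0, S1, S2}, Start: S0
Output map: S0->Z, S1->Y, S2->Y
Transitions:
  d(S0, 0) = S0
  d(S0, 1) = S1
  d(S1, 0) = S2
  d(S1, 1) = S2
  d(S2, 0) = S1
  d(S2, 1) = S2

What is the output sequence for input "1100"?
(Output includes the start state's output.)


Start: S0 (output Z)
  --1--> S1 (output Y)
  --1--> S2 (output Y)
  --0--> S1 (output Y)
  --0--> S2 (output Y)

"ZYYYY"


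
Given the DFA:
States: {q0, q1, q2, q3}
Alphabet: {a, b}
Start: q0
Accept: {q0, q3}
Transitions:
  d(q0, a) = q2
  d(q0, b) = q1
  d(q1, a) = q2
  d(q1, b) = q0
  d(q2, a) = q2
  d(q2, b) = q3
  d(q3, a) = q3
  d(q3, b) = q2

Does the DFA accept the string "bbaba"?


Trace: q0 -> q1 -> q0 -> q2 -> q3 -> q3
Final state: q3
Accept states: {q0, q3}

Yes, accepted (final state q3 is an accept state)


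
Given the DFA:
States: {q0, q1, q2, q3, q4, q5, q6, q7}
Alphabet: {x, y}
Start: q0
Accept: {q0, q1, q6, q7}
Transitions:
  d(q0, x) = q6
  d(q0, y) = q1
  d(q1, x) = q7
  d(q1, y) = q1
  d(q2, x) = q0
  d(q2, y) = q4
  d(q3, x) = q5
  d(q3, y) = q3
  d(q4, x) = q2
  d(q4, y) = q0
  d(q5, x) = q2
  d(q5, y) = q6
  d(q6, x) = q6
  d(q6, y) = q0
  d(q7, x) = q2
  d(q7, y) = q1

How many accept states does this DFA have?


Accept states listed: {q0, q1, q6, q7}
Counting: q0(1) q1(2) q6(3) q7(4)

4


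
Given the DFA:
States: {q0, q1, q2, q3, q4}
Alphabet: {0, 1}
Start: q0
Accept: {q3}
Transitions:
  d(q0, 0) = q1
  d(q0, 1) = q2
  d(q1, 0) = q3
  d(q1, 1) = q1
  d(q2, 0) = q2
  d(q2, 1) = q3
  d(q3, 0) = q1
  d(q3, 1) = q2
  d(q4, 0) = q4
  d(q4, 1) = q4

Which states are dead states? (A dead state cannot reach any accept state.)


Forward reachability from each state:
  q0 -> reaches accept state q3 (live)
  q1 -> reaches accept state q3 (live)
  q2 -> reaches accept state q3 (live)
  q3 -> reaches accept state q3 (live)
  q4 -> reaches {q4}, no accept state (dead)

{q4}


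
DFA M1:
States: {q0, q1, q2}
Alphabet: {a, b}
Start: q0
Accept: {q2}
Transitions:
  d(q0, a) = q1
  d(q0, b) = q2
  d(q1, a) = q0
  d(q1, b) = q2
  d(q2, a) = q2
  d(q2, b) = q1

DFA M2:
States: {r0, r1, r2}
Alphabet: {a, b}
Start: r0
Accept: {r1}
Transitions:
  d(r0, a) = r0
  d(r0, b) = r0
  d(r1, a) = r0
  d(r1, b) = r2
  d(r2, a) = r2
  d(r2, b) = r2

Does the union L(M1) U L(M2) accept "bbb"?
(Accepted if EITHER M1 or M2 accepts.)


M1: final=q2 accepted=True
M2: final=r0 accepted=False

Yes, union accepts


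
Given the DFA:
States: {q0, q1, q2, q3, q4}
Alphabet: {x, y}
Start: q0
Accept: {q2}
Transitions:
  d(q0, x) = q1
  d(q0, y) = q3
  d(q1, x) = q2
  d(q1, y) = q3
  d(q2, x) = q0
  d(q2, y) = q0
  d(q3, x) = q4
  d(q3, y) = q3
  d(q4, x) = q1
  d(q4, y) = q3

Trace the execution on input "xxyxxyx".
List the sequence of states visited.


Input: xxyxxyx
d(q0, x) = q1
d(q1, x) = q2
d(q2, y) = q0
d(q0, x) = q1
d(q1, x) = q2
d(q2, y) = q0
d(q0, x) = q1


q0 -> q1 -> q2 -> q0 -> q1 -> q2 -> q0 -> q1


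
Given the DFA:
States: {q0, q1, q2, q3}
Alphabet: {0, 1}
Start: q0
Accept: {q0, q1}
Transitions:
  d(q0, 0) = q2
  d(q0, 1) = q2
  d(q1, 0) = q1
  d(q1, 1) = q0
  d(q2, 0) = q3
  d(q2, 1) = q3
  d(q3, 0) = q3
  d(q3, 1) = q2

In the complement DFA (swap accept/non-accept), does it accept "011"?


Trace: q0 -> q2 -> q3 -> q2
Final: q2
Original accept: {q0, q1}
Complement: q2 is not in original accept

Yes, complement accepts (original rejects)


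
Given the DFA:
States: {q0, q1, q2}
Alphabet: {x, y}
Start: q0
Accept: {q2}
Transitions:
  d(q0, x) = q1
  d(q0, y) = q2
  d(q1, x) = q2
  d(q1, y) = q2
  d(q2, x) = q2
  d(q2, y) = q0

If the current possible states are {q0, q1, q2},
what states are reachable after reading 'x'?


Apply transition on 'x' from each current state:
  d(q0, x) = q1
  d(q1, x) = q2
  d(q2, x) = q2

{q1, q2}


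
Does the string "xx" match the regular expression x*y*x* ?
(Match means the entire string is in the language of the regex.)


|string| = 2; first = 'x'; last = 'x'

Yes, "xx" matches x*y*x*


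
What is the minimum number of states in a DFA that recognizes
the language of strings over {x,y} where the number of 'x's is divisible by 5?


States track (count of 'x') mod 5.
Need 5 states: one per remainder 0..4; accept = remainder 0.

5


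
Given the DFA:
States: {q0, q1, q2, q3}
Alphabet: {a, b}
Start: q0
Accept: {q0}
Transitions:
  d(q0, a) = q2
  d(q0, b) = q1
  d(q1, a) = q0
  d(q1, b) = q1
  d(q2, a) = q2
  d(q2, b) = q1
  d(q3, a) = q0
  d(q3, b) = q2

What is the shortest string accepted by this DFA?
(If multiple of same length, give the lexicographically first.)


BFS by string length (lex-first path to each state shown):
  len 0: q0<-""
Found accept state at length 0.

"" (empty string)


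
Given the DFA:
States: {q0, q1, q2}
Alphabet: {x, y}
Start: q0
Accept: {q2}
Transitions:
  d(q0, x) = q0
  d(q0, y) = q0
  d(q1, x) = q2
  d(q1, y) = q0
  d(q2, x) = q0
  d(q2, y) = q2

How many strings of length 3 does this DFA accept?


Enumerating all length-3 strings:
  "xxx" -> q0 [reject]
  "xxy" -> q0 [reject]
  "xyx" -> q0 [reject]
  "xyy" -> q0 [reject]
  "yxx" -> q0 [reject]
  "yxy" -> q0 [reject]
  "yyx" -> q0 [reject]
  "yyy" -> q0 [reject]

0 out of 8


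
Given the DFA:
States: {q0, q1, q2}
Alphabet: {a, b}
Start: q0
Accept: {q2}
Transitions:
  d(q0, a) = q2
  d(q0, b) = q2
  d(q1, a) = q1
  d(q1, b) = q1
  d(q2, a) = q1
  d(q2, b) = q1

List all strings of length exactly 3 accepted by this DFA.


All strings of length 3: 8 total
Accepted: 0

None


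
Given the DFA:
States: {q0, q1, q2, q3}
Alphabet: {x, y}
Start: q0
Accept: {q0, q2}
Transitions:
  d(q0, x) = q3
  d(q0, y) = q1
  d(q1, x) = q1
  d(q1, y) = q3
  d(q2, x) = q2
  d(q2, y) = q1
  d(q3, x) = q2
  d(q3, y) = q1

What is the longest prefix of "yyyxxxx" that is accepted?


Run the DFA, marking each prefix where the state is accepting:
  "" -> q0 [accept]
  "y" -> q1 [reject]
  "yy" -> q3 [reject]
  "yyy" -> q1 [reject]
  "yyyx" -> q1 [reject]
  "yyyxx" -> q1 [reject]
  "yyyxxx" -> q1 [reject]
  "yyyxxxx" -> q1 [reject]

""


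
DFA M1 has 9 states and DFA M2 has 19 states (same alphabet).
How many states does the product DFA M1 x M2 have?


Product construction pairs every M1 state with every M2 state.
9 * 19 = 171

171


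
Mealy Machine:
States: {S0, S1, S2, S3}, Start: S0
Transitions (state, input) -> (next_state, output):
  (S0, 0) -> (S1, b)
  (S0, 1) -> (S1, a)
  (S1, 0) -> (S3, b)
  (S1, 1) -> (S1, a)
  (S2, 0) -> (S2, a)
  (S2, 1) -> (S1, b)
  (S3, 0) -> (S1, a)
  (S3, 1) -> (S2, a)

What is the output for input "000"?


Step-by-step:
  (S0, 0) -> (S1, b)
  (S1, 0) -> (S3, b)
  (S3, 0) -> (S1, a)

"bba"


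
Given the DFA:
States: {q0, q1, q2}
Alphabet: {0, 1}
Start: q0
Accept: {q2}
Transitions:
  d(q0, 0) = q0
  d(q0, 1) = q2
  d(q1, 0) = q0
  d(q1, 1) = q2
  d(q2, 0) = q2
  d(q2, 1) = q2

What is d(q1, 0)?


Looking up transition d(q1, 0)

q0


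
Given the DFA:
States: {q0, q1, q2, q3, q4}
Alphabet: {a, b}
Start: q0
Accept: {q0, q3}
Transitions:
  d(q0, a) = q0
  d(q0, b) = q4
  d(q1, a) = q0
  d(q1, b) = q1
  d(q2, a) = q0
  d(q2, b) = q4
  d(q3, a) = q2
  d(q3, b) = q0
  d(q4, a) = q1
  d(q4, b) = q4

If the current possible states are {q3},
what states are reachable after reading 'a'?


Apply transition on 'a' from each current state:
  d(q3, a) = q2

{q2}


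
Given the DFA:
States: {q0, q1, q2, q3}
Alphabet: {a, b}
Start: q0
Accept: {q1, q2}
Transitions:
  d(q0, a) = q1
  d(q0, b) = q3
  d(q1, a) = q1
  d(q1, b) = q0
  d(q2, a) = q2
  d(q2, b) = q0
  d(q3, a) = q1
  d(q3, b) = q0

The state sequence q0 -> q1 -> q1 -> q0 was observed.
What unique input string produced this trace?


Trace back each transition to find the symbol:
  q0 --[a]--> q1
  q1 --[a]--> q1
  q1 --[b]--> q0

"aab"


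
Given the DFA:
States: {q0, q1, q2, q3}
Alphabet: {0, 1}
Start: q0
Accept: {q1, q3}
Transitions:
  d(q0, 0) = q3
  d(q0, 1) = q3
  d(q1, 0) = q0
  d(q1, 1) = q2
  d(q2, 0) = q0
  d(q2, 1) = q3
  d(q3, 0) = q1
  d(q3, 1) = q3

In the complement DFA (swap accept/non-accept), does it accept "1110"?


Trace: q0 -> q3 -> q3 -> q3 -> q1
Final: q1
Original accept: {q1, q3}
Complement: q1 is in original accept

No, complement rejects (original accepts)


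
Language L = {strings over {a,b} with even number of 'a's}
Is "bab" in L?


count('a') = 1; 1 mod 2 = 1

No, "bab" is not in L


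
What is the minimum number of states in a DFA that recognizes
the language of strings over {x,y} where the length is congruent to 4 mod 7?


States track (length) mod 7.
Need 7 states: one per remainder 0..6; accept = remainder 4.

7


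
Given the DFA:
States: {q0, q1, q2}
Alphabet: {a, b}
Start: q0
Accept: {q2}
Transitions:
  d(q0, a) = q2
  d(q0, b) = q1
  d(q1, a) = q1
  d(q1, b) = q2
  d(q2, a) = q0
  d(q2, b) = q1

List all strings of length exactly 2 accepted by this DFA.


All strings of length 2: 4 total
Accepted: 1

"bb"


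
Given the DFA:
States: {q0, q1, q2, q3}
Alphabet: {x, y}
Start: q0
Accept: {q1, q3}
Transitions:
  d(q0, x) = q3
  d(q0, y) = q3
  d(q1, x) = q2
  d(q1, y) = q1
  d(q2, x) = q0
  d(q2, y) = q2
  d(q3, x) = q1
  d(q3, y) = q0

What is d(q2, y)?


Looking up transition d(q2, y)

q2


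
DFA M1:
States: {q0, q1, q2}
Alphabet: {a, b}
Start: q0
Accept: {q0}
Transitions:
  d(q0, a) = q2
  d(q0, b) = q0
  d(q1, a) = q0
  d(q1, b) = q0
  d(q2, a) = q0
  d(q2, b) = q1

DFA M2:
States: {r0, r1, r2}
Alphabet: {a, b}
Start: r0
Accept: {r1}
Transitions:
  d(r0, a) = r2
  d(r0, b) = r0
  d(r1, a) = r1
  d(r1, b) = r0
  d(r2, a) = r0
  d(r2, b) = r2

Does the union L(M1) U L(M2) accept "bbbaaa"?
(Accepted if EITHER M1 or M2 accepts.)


M1: final=q2 accepted=False
M2: final=r2 accepted=False

No, union rejects (neither accepts)


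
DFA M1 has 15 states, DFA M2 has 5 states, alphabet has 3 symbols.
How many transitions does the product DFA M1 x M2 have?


Product DFA has 15 * 5 = 75 states.
Each has 3 transitions: 75 * 3 = 225

225


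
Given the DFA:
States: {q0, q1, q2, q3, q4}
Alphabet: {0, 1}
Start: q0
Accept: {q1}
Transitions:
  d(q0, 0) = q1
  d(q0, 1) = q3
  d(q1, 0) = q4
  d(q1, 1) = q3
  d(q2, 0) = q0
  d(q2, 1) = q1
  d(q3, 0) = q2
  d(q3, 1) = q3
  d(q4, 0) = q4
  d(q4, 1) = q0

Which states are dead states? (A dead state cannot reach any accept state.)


Forward reachability from each state:
  q0 -> reaches accept state q1 (live)
  q1 -> reaches accept state q1 (live)
  q2 -> reaches accept state q1 (live)
  q3 -> reaches accept state q1 (live)
  q4 -> reaches accept state q1 (live)

None (all states can reach an accept state)


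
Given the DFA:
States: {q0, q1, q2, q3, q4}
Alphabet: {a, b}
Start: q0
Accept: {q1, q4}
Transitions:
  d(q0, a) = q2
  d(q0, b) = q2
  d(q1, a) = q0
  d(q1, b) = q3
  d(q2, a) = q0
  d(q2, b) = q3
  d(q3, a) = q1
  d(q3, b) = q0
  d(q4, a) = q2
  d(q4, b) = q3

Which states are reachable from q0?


BFS from q0:
  layer 0: {q0}
  layer 1: {q2}
  layer 2: {q3}
  layer 3: {q1}

{q0, q1, q2, q3}


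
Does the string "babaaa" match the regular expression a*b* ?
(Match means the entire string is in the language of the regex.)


|string| = 6; first = 'b'; last = 'a'

No, "babaaa" does not match a*b*


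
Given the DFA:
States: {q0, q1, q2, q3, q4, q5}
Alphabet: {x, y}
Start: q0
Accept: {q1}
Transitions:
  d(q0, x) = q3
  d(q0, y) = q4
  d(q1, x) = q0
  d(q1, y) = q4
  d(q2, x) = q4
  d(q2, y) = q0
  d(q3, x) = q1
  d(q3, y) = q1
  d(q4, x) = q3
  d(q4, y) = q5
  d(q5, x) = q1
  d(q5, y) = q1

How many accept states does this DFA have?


Accept states listed: {q1}
Counting: q1(1)

1


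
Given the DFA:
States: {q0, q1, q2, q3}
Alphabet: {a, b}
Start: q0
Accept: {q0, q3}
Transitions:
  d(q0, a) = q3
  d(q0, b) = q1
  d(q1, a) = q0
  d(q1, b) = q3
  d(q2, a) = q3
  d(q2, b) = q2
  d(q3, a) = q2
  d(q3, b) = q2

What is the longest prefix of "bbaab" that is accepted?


Run the DFA, marking each prefix where the state is accepting:
  "" -> q0 [accept]
  "b" -> q1 [reject]
  "bb" -> q3 [accept]
  "bba" -> q2 [reject]
  "bbaa" -> q3 [accept]
  "bbaab" -> q2 [reject]

"bbaa"


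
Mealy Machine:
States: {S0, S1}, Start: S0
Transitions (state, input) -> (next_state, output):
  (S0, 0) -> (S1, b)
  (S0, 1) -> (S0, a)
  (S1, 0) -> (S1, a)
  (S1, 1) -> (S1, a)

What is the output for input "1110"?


Step-by-step:
  (S0, 1) -> (S0, a)
  (S0, 1) -> (S0, a)
  (S0, 1) -> (S0, a)
  (S0, 0) -> (S1, b)

"aaab"


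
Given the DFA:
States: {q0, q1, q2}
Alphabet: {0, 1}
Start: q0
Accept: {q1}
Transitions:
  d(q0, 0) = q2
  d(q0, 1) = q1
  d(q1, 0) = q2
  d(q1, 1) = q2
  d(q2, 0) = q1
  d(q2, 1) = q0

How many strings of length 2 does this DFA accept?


Enumerating all length-2 strings:
  "00" -> q1 [accept]
  "01" -> q0 [reject]
  "10" -> q2 [reject]
  "11" -> q2 [reject]

1 out of 4


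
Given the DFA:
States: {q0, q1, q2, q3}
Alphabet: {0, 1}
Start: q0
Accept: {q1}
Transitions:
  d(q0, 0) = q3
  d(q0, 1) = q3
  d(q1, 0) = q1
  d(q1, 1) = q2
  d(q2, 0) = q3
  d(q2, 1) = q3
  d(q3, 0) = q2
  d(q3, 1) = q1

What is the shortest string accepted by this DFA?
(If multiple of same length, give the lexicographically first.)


BFS by string length (lex-first path to each state shown):
  len 0: q0<-""
  len 1: q3<-"0"
  len 2: q1<-"01", q2<-"00"
Found accept state at length 2.

"01"


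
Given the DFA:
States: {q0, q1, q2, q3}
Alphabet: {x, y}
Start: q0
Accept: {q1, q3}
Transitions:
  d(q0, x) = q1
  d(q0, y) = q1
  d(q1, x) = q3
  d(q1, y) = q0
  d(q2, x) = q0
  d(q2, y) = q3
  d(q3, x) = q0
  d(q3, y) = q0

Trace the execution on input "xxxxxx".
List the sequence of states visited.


Input: xxxxxx
d(q0, x) = q1
d(q1, x) = q3
d(q3, x) = q0
d(q0, x) = q1
d(q1, x) = q3
d(q3, x) = q0


q0 -> q1 -> q3 -> q0 -> q1 -> q3 -> q0


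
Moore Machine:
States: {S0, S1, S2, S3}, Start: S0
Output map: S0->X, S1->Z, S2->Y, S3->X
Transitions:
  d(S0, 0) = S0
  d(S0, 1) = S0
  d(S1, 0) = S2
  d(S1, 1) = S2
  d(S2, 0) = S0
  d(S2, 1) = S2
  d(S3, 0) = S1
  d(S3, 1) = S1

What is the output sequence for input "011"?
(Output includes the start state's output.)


Start: S0 (output X)
  --0--> S0 (output X)
  --1--> S0 (output X)
  --1--> S0 (output X)

"XXXX"


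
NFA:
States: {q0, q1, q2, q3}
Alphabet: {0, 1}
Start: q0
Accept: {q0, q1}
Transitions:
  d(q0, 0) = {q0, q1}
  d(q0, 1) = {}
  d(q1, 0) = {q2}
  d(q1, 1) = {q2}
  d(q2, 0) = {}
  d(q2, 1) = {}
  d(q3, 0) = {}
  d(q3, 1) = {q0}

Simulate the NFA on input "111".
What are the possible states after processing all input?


Start: {q0}
  --1--> {}
  --1--> {}
  --1--> {}

{} (empty set, no valid transitions)


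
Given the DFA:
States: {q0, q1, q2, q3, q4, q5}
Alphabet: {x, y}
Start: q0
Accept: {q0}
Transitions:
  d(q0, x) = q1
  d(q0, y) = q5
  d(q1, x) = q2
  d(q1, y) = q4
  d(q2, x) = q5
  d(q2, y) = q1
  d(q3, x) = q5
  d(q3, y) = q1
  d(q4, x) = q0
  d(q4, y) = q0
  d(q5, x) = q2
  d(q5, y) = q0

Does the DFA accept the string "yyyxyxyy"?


Trace: q0 -> q5 -> q0 -> q5 -> q2 -> q1 -> q2 -> q1 -> q4
Final state: q4
Accept states: {q0}

No, rejected (final state q4 is not an accept state)


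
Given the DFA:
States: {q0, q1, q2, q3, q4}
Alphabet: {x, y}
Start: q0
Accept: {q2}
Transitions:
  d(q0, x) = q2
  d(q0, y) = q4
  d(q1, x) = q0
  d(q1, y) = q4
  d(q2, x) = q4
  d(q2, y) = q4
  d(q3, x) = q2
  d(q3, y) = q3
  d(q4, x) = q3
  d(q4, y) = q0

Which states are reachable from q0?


BFS from q0:
  layer 0: {q0}
  layer 1: {q2, q4}
  layer 2: {q3}

{q0, q2, q3, q4}


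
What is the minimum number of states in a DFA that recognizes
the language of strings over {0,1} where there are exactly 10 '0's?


States: count = 0, 1, ..., 10 (that's 11 states), plus a dead state for count > 10.
Total: 11 + 1 = 12. Accept = count-10 state.

12


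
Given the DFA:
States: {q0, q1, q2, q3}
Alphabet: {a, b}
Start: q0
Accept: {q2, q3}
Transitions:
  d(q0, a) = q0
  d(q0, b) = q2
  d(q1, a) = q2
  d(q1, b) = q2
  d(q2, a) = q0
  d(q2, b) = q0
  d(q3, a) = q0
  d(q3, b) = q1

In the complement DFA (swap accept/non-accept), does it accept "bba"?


Trace: q0 -> q2 -> q0 -> q0
Final: q0
Original accept: {q2, q3}
Complement: q0 is not in original accept

Yes, complement accepts (original rejects)


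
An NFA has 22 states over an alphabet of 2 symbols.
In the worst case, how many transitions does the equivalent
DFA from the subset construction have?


Subset construction: one DFA state per subset of NFA states = 2^22 = 4194304 states.
Each DFA state has 2 outgoing transitions: 4194304 * 2 = 8388608

8388608


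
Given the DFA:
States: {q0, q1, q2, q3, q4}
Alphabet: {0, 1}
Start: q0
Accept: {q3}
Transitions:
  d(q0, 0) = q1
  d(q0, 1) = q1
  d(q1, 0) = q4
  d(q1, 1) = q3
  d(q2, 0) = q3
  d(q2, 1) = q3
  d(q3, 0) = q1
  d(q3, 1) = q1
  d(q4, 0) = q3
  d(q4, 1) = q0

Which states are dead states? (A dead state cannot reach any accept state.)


Forward reachability from each state:
  q0 -> reaches accept state q3 (live)
  q1 -> reaches accept state q3 (live)
  q2 -> reaches accept state q3 (live)
  q3 -> reaches accept state q3 (live)
  q4 -> reaches accept state q3 (live)

None (all states can reach an accept state)


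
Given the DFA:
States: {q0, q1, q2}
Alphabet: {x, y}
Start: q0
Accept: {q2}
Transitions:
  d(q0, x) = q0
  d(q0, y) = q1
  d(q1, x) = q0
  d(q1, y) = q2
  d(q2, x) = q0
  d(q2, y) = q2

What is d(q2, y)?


Looking up transition d(q2, y)

q2


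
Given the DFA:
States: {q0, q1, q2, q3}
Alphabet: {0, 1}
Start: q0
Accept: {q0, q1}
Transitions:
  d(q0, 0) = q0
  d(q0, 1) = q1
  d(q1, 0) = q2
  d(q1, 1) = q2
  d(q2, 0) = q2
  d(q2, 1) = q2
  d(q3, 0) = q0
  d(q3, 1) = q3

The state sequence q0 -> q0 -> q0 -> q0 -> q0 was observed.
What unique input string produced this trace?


Trace back each transition to find the symbol:
  q0 --[0]--> q0
  q0 --[0]--> q0
  q0 --[0]--> q0
  q0 --[0]--> q0

"0000"


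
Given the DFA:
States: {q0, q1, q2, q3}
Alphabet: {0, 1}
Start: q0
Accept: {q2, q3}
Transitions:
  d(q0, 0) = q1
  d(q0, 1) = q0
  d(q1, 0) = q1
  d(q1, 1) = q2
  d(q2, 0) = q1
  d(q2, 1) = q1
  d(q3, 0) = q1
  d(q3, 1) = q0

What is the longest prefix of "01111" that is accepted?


Run the DFA, marking each prefix where the state is accepting:
  "" -> q0 [reject]
  "0" -> q1 [reject]
  "01" -> q2 [accept]
  "011" -> q1 [reject]
  "0111" -> q2 [accept]
  "01111" -> q1 [reject]

"0111"


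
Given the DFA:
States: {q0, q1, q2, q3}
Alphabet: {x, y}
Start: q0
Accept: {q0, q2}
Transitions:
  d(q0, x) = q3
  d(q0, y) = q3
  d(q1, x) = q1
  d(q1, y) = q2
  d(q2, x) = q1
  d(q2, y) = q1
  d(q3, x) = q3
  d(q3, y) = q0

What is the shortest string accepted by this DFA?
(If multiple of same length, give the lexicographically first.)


BFS by string length (lex-first path to each state shown):
  len 0: q0<-""
Found accept state at length 0.

"" (empty string)


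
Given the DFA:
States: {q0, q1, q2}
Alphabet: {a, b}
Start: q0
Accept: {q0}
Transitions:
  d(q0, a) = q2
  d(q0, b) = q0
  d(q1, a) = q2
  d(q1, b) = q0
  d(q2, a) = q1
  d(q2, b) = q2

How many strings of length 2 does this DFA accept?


Enumerating all length-2 strings:
  "aa" -> q1 [reject]
  "ab" -> q2 [reject]
  "ba" -> q2 [reject]
  "bb" -> q0 [accept]

1 out of 4


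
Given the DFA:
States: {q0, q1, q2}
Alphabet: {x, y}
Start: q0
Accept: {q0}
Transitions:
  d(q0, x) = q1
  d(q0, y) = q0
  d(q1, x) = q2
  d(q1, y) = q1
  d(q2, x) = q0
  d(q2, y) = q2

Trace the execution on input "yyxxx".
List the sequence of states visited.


Input: yyxxx
d(q0, y) = q0
d(q0, y) = q0
d(q0, x) = q1
d(q1, x) = q2
d(q2, x) = q0


q0 -> q0 -> q0 -> q1 -> q2 -> q0


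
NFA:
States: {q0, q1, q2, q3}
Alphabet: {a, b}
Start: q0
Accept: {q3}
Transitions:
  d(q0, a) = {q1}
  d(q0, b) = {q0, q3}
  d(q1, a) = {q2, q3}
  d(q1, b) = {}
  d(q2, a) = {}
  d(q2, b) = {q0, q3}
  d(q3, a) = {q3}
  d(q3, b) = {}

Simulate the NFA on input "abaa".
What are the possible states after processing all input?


Start: {q0}
  --a--> {q1}
  --b--> {}
  --a--> {}
  --a--> {}

{} (empty set, no valid transitions)


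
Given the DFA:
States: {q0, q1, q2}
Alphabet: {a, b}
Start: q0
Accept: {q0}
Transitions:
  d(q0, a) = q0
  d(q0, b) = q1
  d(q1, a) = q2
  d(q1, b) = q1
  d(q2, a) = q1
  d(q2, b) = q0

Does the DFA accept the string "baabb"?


Trace: q0 -> q1 -> q2 -> q1 -> q1 -> q1
Final state: q1
Accept states: {q0}

No, rejected (final state q1 is not an accept state)


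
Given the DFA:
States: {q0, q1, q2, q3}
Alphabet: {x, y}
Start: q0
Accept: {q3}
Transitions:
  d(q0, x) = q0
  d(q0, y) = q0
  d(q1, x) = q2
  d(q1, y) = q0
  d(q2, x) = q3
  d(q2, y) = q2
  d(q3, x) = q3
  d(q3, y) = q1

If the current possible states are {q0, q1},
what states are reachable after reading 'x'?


Apply transition on 'x' from each current state:
  d(q0, x) = q0
  d(q1, x) = q2

{q0, q2}


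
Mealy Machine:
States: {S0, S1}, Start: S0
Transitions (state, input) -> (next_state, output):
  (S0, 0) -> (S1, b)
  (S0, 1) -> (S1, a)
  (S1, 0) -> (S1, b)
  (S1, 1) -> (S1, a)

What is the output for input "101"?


Step-by-step:
  (S0, 1) -> (S1, a)
  (S1, 0) -> (S1, b)
  (S1, 1) -> (S1, a)

"aba"


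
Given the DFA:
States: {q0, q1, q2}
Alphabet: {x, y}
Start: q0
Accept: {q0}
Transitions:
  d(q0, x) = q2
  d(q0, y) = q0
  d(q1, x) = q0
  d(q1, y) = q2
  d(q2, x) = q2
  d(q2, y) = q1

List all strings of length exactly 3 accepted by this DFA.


All strings of length 3: 8 total
Accepted: 2

"xyx", "yyy"


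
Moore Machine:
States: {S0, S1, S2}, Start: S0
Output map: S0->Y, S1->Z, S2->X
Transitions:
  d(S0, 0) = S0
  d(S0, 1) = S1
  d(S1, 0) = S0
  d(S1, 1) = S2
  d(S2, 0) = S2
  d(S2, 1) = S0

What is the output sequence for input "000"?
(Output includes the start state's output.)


Start: S0 (output Y)
  --0--> S0 (output Y)
  --0--> S0 (output Y)
  --0--> S0 (output Y)

"YYYY"


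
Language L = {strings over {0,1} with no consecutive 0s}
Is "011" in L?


'00' does not occur

Yes, "011" is in L


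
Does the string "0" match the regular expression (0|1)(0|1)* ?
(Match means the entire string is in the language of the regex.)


|string| = 1; first = '0'; last = '0'

Yes, "0" matches (0|1)(0|1)*


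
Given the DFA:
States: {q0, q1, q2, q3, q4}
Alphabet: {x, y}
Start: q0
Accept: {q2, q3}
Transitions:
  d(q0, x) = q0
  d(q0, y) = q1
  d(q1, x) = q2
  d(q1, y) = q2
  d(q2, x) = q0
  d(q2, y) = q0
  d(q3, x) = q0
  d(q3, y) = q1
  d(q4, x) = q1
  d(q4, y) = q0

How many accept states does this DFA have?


Accept states listed: {q2, q3}
Counting: q2(1) q3(2)

2


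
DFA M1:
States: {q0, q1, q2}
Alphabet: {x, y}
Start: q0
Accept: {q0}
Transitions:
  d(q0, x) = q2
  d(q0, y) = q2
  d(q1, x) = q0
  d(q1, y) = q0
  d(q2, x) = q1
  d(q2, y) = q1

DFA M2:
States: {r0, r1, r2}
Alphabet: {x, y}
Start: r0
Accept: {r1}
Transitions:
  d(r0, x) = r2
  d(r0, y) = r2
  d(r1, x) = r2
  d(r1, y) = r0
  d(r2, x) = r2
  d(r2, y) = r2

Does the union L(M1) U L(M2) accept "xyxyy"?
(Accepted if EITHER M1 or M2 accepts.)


M1: final=q1 accepted=False
M2: final=r2 accepted=False

No, union rejects (neither accepts)


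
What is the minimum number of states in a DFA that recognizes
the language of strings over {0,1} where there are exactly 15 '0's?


States: count = 0, 1, ..., 15 (that's 16 states), plus a dead state for count > 15.
Total: 16 + 1 = 17. Accept = count-15 state.

17


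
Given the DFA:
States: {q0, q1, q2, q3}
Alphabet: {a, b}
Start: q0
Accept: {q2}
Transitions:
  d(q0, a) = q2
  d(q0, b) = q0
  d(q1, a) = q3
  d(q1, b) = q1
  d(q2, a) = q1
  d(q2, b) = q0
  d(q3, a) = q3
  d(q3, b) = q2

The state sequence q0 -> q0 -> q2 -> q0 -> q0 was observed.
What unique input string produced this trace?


Trace back each transition to find the symbol:
  q0 --[b]--> q0
  q0 --[a]--> q2
  q2 --[b]--> q0
  q0 --[b]--> q0

"babb"


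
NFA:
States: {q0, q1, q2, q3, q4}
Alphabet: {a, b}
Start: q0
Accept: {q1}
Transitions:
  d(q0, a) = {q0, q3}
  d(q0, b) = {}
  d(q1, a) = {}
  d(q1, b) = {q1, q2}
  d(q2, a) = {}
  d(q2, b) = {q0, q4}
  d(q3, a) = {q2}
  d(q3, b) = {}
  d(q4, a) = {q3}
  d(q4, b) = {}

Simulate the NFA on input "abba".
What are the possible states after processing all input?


Start: {q0}
  --a--> {q0, q3}
  --b--> {}
  --b--> {}
  --a--> {}

{} (empty set, no valid transitions)


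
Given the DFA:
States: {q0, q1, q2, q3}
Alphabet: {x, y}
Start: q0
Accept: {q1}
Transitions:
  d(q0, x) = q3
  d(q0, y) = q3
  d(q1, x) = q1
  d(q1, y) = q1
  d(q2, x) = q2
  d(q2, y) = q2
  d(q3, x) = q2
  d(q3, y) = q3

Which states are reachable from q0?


BFS from q0:
  layer 0: {q0}
  layer 1: {q3}
  layer 2: {q2}

{q0, q2, q3}


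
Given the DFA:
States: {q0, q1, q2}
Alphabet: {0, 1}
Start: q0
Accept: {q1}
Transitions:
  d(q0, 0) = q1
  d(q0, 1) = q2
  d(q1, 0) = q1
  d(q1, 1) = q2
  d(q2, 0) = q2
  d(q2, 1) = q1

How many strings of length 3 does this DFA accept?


Enumerating all length-3 strings:
  "000" -> q1 [accept]
  "001" -> q2 [reject]
  "010" -> q2 [reject]
  "011" -> q1 [accept]
  "100" -> q2 [reject]
  "101" -> q1 [accept]
  "110" -> q1 [accept]
  "111" -> q2 [reject]

4 out of 8


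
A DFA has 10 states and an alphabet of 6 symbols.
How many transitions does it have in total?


Each state has exactly one transition per symbol.
10 * 6 = 60

60


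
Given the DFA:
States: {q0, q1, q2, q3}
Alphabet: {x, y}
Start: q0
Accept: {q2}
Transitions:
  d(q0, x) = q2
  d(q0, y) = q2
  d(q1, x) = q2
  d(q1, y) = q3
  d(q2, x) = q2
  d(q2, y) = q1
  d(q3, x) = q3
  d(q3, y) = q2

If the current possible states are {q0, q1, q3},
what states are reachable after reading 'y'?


Apply transition on 'y' from each current state:
  d(q0, y) = q2
  d(q1, y) = q3
  d(q3, y) = q2

{q2, q3}


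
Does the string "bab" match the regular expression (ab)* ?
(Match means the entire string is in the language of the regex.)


|string| = 3; first = 'b'; last = 'b'

No, "bab" does not match (ab)*


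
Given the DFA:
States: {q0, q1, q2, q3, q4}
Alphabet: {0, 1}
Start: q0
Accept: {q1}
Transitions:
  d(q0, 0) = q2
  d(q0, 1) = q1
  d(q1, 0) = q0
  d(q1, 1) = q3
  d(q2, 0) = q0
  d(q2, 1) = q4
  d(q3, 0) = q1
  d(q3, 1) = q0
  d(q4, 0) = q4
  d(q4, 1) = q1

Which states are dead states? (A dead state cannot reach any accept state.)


Forward reachability from each state:
  q0 -> reaches accept state q1 (live)
  q1 -> reaches accept state q1 (live)
  q2 -> reaches accept state q1 (live)
  q3 -> reaches accept state q1 (live)
  q4 -> reaches accept state q1 (live)

None (all states can reach an accept state)


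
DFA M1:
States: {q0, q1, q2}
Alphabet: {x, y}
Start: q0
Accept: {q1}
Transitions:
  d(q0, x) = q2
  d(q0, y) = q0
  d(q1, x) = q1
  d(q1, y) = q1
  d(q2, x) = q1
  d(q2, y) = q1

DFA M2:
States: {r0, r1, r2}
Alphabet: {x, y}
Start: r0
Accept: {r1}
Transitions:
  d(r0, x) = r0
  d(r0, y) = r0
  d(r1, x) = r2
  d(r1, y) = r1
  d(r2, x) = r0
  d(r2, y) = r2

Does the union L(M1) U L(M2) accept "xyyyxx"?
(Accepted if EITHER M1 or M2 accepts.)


M1: final=q1 accepted=True
M2: final=r0 accepted=False

Yes, union accepts


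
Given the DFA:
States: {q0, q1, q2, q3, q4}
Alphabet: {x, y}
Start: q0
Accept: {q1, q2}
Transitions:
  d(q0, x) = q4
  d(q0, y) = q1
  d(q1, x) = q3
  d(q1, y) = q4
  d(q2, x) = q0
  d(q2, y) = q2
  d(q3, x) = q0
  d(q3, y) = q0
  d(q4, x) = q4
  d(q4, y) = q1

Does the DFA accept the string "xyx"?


Trace: q0 -> q4 -> q1 -> q3
Final state: q3
Accept states: {q1, q2}

No, rejected (final state q3 is not an accept state)


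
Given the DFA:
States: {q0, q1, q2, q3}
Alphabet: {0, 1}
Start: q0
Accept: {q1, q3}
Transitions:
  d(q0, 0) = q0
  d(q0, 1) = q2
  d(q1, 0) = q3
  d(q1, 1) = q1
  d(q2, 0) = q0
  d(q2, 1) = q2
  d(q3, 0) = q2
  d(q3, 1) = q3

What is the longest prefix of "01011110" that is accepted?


Run the DFA, marking each prefix where the state is accepting:
  "" -> q0 [reject]
  "0" -> q0 [reject]
  "01" -> q2 [reject]
  "010" -> q0 [reject]
  "0101" -> q2 [reject]
  "01011" -> q2 [reject]
  "010111" -> q2 [reject]
  "0101111" -> q2 [reject]
  "01011110" -> q0 [reject]

No prefix is accepted


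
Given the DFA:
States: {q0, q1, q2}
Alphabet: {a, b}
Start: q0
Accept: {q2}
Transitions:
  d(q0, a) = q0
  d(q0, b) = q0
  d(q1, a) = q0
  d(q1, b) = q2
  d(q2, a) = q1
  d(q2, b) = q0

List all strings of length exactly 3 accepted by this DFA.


All strings of length 3: 8 total
Accepted: 0

None


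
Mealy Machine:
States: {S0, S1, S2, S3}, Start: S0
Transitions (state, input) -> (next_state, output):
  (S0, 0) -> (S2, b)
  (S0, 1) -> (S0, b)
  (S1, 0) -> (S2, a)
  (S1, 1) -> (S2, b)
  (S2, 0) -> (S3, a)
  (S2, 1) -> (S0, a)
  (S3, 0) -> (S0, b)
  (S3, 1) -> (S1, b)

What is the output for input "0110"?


Step-by-step:
  (S0, 0) -> (S2, b)
  (S2, 1) -> (S0, a)
  (S0, 1) -> (S0, b)
  (S0, 0) -> (S2, b)

"babb"


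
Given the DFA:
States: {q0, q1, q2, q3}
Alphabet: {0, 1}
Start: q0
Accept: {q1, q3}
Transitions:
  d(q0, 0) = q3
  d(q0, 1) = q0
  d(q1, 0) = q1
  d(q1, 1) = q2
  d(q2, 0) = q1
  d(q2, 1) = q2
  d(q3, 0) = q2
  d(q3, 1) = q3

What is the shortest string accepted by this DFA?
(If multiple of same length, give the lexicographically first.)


BFS by string length (lex-first path to each state shown):
  len 0: q0<-""
  len 1: q0<-"1", q3<-"0"
Found accept state at length 1.

"0"


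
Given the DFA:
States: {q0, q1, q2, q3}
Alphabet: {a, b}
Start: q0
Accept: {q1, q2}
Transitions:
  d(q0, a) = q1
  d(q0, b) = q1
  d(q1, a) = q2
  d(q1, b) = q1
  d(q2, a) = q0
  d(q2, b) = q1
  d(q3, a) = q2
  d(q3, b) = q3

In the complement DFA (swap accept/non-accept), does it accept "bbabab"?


Trace: q0 -> q1 -> q1 -> q2 -> q1 -> q2 -> q1
Final: q1
Original accept: {q1, q2}
Complement: q1 is in original accept

No, complement rejects (original accepts)


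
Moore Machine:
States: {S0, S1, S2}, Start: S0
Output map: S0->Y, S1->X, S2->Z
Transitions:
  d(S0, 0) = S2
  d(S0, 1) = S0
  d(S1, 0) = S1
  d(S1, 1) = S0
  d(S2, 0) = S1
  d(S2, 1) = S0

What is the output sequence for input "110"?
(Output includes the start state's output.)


Start: S0 (output Y)
  --1--> S0 (output Y)
  --1--> S0 (output Y)
  --0--> S2 (output Z)

"YYYZ"


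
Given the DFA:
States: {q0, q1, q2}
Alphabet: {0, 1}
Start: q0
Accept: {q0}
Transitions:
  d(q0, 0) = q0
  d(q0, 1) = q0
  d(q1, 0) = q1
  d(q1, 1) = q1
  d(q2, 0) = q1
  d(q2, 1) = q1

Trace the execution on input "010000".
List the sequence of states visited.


Input: 010000
d(q0, 0) = q0
d(q0, 1) = q0
d(q0, 0) = q0
d(q0, 0) = q0
d(q0, 0) = q0
d(q0, 0) = q0


q0 -> q0 -> q0 -> q0 -> q0 -> q0 -> q0


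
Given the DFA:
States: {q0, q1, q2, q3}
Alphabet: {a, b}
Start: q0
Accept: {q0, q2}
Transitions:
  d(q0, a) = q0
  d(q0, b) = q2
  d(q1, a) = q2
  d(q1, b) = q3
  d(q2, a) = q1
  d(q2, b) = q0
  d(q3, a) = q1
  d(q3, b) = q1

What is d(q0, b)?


Looking up transition d(q0, b)

q2


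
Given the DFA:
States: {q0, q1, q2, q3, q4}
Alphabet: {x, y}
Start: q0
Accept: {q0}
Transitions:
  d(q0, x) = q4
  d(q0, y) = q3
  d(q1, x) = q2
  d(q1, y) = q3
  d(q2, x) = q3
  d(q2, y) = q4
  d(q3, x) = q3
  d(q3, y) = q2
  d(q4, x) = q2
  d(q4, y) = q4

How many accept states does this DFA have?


Accept states listed: {q0}
Counting: q0(1)

1


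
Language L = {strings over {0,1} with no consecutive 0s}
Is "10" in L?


'00' does not occur

Yes, "10" is in L


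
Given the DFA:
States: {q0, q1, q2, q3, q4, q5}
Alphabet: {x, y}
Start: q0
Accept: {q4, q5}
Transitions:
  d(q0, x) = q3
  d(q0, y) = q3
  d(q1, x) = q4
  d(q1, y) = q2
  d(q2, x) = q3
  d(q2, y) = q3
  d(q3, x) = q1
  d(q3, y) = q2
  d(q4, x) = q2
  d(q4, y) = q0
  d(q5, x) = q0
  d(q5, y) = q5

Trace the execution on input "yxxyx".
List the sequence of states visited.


Input: yxxyx
d(q0, y) = q3
d(q3, x) = q1
d(q1, x) = q4
d(q4, y) = q0
d(q0, x) = q3


q0 -> q3 -> q1 -> q4 -> q0 -> q3


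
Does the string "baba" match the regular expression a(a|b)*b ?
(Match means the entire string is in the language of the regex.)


|string| = 4; first = 'b'; last = 'a'

No, "baba" does not match a(a|b)*b


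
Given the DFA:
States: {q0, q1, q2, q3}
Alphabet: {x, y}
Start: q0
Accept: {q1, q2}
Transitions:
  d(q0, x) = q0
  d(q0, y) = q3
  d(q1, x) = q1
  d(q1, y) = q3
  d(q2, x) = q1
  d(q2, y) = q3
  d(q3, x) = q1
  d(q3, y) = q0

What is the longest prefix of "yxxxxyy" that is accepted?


Run the DFA, marking each prefix where the state is accepting:
  "" -> q0 [reject]
  "y" -> q3 [reject]
  "yx" -> q1 [accept]
  "yxx" -> q1 [accept]
  "yxxx" -> q1 [accept]
  "yxxxx" -> q1 [accept]
  "yxxxxy" -> q3 [reject]
  "yxxxxyy" -> q0 [reject]

"yxxxx"


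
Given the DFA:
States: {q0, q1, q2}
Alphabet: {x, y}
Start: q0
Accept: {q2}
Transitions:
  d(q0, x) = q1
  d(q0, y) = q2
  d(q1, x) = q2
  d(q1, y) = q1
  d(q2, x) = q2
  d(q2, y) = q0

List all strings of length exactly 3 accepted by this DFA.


All strings of length 3: 8 total
Accepted: 4

"xxx", "xyx", "yxx", "yyy"


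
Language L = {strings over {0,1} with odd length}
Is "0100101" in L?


length = 7; 7 mod 2 = 1

Yes, "0100101" is in L


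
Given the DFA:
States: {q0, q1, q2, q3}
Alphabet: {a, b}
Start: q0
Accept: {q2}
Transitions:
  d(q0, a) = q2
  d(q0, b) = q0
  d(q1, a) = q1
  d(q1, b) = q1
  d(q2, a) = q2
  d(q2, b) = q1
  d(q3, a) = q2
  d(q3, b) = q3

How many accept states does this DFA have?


Accept states listed: {q2}
Counting: q2(1)

1
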